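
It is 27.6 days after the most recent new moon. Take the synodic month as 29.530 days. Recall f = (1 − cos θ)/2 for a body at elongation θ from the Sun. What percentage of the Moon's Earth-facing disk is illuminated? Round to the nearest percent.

Phase angle: θ = 360°·(27.6 d)/(29.530 d) = 336.5°.
Illuminated fraction = (1 − cos 336.5°)/2 = (1 − 0.917)/2 ≈ 0.042, so 4%.

4%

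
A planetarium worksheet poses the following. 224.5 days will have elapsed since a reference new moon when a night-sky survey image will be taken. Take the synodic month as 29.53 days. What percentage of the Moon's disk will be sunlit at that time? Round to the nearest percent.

Reduce mod P: 224.5 − 7×29.53 = 17.79 d into the current lunation.
Elongation θ = 360° × 17.79/29.53 ≈ 216.9°.
With cos θ = (-0.800), the lit fraction is (1 − (-0.800))/2 ≈ 0.900, so 90%.

90%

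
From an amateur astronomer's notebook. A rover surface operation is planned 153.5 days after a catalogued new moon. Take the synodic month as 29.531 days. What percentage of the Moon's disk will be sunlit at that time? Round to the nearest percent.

34%

Reduce mod P: 153.5 − 5×29.531 = 5.84 d into the current lunation.
Phase angle: θ = 360°·(5.84 d)/(29.531 d) = 71.3°.
With cos θ = 0.321, the lit fraction is (1 − 0.321)/2 ≈ 0.339, so 34%.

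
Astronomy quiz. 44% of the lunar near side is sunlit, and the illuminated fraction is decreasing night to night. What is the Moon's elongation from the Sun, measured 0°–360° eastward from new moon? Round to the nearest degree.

Invert f = (1 − cos θ)/2 to get cos θ = 1 − 2(0.44) = 0.120, hence θ₀ = arccos 0.120 = 83.1°.
A waning Moon lies in 180°–360°, so θ = 360° − 83.1° = 276.9°.

277°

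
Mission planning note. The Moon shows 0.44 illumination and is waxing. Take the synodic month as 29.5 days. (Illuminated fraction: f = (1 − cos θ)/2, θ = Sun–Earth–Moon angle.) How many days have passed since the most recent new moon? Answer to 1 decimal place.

cos θ = 1 − 2f = 0.120, giving a principal value of 83.1°.
The Moon is waxing (0°–180°), so θ = 83.1° directly.
At 360°/29.5 d per day, 83.1° corresponds to 6.81 days.

6.8 days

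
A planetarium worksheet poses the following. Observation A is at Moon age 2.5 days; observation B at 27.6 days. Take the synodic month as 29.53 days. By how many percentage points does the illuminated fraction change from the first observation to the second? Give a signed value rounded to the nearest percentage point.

θ₁ = 360° × 2.5/29.53 = 30.5°, f₁ = (1 − cos θ₁)/2 = 0.069.
θ₂ = 360° × 27.6/29.53 = 336.5°, f₂ = (1 − cos θ₂)/2 = 0.042.
Change = f₂ − f₁ = -0.028 → -3 percentage points.

-3 percentage points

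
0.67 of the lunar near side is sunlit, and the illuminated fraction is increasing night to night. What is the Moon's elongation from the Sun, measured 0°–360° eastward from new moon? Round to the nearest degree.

110°

Invert f = (1 − cos θ)/2 to get cos θ = 1 − 2(0.67) = -0.340, hence θ₀ = arccos -0.340 = 109.9°.
Before full moon the principal value applies: θ = 109.9°.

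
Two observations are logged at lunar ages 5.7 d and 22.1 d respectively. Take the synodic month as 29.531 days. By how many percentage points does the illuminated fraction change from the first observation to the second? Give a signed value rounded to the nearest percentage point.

+18 percentage points

First observation: θ = 360°·5.7/29.531 = 69.5°, so f = 0.325.
Second observation: θ = 269.4°, f = 0.505.
Δf = 0.505 − 0.325 = +0.180, i.e. +18 pp.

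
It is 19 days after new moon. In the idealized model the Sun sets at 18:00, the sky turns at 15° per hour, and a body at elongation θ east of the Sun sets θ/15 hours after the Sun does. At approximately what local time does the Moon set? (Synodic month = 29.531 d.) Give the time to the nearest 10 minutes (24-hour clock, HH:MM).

Elongation θ = 360° × 19/29.531 ≈ 231.6°.
Delay after the Sun = 231.6° / (15°/h) ≈ 15.44 h.
18:00 + 15.441 h ≈ 09:26 → 09:30 to the nearest ten minutes.

09:30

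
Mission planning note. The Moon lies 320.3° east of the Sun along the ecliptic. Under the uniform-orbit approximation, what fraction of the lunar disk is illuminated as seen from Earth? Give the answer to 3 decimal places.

0.115

cos 320.3° = 0.769, so f = (1 − 0.769)/2 = 0.115.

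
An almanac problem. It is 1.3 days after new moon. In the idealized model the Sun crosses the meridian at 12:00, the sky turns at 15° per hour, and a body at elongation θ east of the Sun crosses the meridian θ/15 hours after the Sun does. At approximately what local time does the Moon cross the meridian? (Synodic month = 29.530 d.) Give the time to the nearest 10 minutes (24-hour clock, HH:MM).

Elongation θ = 360° × 1.3/29.530 ≈ 15.8°.
Delay after the Sun = 15.8° / (15°/h) ≈ 1.06 h.
12:00 + 1.057 h ≈ 13:03 → 13:00 to the nearest ten minutes.

13:00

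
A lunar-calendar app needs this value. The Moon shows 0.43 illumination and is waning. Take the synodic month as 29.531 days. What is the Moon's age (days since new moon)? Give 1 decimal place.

22.8 days

Invert f = (1 − cos θ)/2 to get cos θ = 1 − 2(0.43) = 0.140, hence θ₀ = arccos 0.140 = 82.0°.
A waning Moon lies in 180°–360°, so θ = 360° − 82.0° = 278.0°.
At 360°/29.531 d per day, 278.0° corresponds to 22.81 days.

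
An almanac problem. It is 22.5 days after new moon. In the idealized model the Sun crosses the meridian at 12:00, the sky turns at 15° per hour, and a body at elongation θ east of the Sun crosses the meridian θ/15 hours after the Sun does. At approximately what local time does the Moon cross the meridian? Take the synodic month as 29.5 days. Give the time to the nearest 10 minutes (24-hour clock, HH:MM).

06:20

Elongation θ = 360° × 22.5/29.5 ≈ 274.6°.
The Moon trails the Sun by θ/15 = 274.6/15 ≈ 18.31 hours.
12:00 + 18.305 h ≈ 06:18 → 06:20 to the nearest ten minutes.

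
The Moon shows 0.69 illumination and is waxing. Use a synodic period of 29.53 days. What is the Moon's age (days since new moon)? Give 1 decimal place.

9.2 days

Invert f = (1 − cos θ)/2 to get cos θ = 1 − 2(0.69) = -0.380, hence θ₀ = arccos -0.380 = 112.3°.
The Moon is waxing (0°–180°), so θ = 112.3° directly.
Age = 29.53 × 112.3°/360° ≈ 9.21 days.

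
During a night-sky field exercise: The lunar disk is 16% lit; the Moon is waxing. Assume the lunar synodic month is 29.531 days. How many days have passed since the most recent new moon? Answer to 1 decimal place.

cos θ = 1 − 2f = 0.680, giving a principal value of 47.2°.
The Moon is waxing (0°–180°), so θ = 47.2° directly.
At 360°/29.531 d per day, 47.2° corresponds to 3.87 days.

3.9 days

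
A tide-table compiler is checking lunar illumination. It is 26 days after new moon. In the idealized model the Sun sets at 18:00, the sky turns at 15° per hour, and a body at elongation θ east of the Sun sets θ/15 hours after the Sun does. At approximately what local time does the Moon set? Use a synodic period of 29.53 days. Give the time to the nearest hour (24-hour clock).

15:00

Phase angle: θ = 360°·(26 d)/(29.53 d) = 317.0°.
The Moon trails the Sun by θ/15 = 317.0/15 ≈ 21.13 hours.
18:00 + 21.13 h ≈ 15:08 → 15:00 to the nearest hour.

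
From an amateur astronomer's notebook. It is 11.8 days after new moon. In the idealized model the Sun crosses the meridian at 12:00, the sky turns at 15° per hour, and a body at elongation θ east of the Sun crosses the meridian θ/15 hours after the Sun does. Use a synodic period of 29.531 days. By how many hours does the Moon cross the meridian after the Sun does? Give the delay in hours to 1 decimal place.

9.6 h

Elongation θ = 360° × 11.8/29.531 ≈ 143.8°.
At 15° of sky rotation per hour, 143.8° corresponds to a 9.59 h lag.
So the Moon crosses the meridian 9.59 h after the Sun.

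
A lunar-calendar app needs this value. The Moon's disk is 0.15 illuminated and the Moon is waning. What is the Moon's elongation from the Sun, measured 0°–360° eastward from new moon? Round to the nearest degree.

314°

Invert f = (1 − cos θ)/2 to get cos θ = 1 − 2(0.15) = 0.700, hence θ₀ = arccos 0.700 = 45.6°.
Since the Moon is past full (waning), take the reflex angle: θ = 360° − 45.6° = 314.4°.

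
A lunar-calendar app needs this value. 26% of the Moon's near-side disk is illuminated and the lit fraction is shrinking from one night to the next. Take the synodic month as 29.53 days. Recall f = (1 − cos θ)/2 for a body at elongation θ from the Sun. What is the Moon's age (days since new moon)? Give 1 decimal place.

From f = (1 − cos θ)/2: cos θ = 1 − 2×0.26 = 0.480; arccos → 61.3°.
A waning Moon lies in 180°–360°, so θ = 360° − 61.3° = 298.7°.
Age = 29.53 × 298.7°/360° ≈ 24.50 days.

24.5 days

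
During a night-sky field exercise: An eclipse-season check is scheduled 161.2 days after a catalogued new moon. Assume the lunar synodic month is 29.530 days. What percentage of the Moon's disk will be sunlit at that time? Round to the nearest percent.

98%

161.2 d spans 5 complete synodic months (5 × 29.530 = 147.65 d) plus 13.55 d.
Phase angle: θ = 360°·(13.55 d)/(29.530 d) = 165.2°.
cos 165.2° = (-0.967), so f = (1 − (-0.967))/2 = 0.983, so 98%.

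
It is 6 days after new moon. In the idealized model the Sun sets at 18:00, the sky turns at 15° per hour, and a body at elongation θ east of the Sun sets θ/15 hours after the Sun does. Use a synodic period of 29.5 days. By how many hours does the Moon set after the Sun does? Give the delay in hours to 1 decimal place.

Phase angle: θ = 360°·(6 d)/(29.5 d) = 73.2°.
At 15° of sky rotation per hour, 73.2° corresponds to a 4.88 h lag.
So the Moon sets 4.88 h after the Sun.

4.9 h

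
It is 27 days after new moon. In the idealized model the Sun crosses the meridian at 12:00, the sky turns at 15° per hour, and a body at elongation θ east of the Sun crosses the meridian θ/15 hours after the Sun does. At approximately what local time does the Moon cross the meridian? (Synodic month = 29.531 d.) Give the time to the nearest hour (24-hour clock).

Elongation θ = 360° × 27/29.531 ≈ 329.1°.
The Moon trails the Sun by θ/15 = 329.1/15 ≈ 21.94 hours.
12:00 + 21.94 h ≈ 09:57 → 10:00 to the nearest hour.

10:00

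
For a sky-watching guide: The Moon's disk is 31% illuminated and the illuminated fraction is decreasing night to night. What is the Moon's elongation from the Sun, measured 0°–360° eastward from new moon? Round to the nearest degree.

292°

From f = (1 − cos θ)/2: cos θ = 1 − 2×0.31 = 0.380; arccos → 67.7°.
A waning Moon lies in 180°–360°, so θ = 360° − 67.7° = 292.3°.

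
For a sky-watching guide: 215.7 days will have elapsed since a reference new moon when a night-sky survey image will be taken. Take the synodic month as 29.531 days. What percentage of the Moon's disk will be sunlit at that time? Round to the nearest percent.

67%

215.7/29.531 = 7.304 lunations, so 7 complete cycles and 8.98 d into the next.
Elongation θ = 360° × 8.98/29.531 ≈ 109.5°.
With cos θ = (-0.334), the lit fraction is (1 − (-0.334))/2 ≈ 0.667, so 67%.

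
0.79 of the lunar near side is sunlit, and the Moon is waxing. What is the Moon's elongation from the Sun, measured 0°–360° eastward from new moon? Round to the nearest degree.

125°

From f = (1 − cos θ)/2: cos θ = 1 − 2×0.79 = -0.580; arccos → 125.5°.
Waxing ⇒ before full, so θ = 125.5°.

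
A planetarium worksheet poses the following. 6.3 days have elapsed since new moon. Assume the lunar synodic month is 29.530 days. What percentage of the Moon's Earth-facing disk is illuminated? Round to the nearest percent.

Phase angle: θ = 360°·(6.3 d)/(29.530 d) = 76.8°.
With cos θ = 0.228, the lit fraction is (1 − 0.228)/2 ≈ 0.386, so 39%.

39%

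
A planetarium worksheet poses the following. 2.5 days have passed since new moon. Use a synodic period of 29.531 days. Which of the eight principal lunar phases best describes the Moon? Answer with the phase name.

At 2.5/29.531 of the cycle, θ ≈ 30° — the waxing crescent range.

waxing crescent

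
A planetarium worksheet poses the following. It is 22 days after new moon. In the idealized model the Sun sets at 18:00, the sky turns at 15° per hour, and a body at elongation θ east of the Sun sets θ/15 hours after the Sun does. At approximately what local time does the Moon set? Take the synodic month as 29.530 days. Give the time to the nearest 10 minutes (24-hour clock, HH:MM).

Phase angle: θ = 360°·(22 d)/(29.530 d) = 268.2°.
The Moon trails the Sun by θ/15 = 268.2/15 ≈ 17.88 hours.
18:00 + 17.880 h ≈ 11:53 → 11:50 to the nearest ten minutes.

11:50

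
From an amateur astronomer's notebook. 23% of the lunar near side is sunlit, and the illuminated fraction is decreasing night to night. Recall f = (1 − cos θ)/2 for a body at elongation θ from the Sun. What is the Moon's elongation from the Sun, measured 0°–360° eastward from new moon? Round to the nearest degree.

303°

Invert f = (1 − cos θ)/2 to get cos θ = 1 − 2(0.23) = 0.540, hence θ₀ = arccos 0.540 = 57.3°.
A waning Moon lies in 180°–360°, so θ = 360° − 57.3° = 302.7°.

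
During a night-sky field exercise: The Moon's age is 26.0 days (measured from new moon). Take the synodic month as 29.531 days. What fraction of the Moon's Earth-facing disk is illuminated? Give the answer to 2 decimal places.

Elongation θ = 360° × 26.0/29.531 ≈ 317.0°.
Illuminated fraction = (1 − cos 317.0°)/2 = (1 − 0.731)/2 ≈ 0.135.

0.13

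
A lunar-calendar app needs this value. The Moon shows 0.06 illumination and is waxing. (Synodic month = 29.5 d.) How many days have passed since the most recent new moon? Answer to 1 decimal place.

Invert f = (1 − cos θ)/2 to get cos θ = 1 − 2(0.06) = 0.880, hence θ₀ = arccos 0.880 = 28.4°.
The Moon is waxing (0°–180°), so θ = 28.4° directly.
Age = 29.5 × 28.4°/360° ≈ 2.32 days.

2.3 days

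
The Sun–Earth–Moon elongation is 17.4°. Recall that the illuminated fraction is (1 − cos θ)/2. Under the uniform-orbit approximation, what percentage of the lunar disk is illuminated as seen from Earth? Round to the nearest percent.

2%

cos 17.4° = 0.954, so f = (1 − 0.954)/2 = 0.023, i.e. 2%.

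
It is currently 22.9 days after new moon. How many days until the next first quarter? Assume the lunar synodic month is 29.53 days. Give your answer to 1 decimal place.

14.0 days

First quarter occurs at elongation 90°, i.e. at age 29.53 × 90/360 = 7.383 d.
This lunation's first quarter (7.383 d) has passed, so add one period: 36.913 − 22.9 = 14.013 days.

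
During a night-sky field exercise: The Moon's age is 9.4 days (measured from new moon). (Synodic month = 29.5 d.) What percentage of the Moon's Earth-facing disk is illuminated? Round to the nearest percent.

Elongation θ = 360° × 9.4/29.5 ≈ 114.7°.
Illuminated fraction = (1 − cos 114.7°)/2 = (1 − (-0.418))/2 ≈ 0.709, so 71%.

71%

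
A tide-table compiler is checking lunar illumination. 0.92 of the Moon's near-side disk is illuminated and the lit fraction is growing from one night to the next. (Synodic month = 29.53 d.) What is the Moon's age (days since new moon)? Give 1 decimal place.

From f = (1 − cos θ)/2: cos θ = 1 − 2×0.92 = -0.840; arccos → 147.1°.
Before full moon the principal value applies: θ = 147.1°.
At 360°/29.53 d per day, 147.1° corresponds to 12.07 days.

12.1 days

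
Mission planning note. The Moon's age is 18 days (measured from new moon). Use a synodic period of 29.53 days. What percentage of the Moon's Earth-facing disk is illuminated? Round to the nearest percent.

Elongation θ = 360° × 18/29.53 ≈ 219.4°.
cos 219.4° = (-0.772), so f = (1 − (-0.772))/2 = 0.886, so 89%.

89%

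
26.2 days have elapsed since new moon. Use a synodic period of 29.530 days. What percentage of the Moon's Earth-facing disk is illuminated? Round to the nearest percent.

12%

The Moon has covered 26.2/29.530 of its cycle, so θ ≈ 360° × 26.2/29.530 = 319.4°.
With cos θ = 0.759, the lit fraction is (1 − 0.759)/2 ≈ 0.120, so 12%.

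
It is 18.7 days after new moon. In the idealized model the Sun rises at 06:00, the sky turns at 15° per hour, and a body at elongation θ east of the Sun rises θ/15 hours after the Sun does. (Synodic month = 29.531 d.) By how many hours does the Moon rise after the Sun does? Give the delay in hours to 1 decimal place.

Elongation θ = 360° × 18.7/29.531 ≈ 228.0°.
The Moon trails the Sun by θ/15 = 228.0/15 ≈ 15.20 hours.
So the Moon rises 15.20 h after the Sun.

15.2 h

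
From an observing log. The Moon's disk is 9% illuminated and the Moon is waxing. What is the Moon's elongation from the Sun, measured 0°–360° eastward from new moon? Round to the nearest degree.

From f = (1 − cos θ)/2: cos θ = 1 − 2×0.09 = 0.820; arccos → 34.9°.
Before full moon the principal value applies: θ = 34.9°.

35°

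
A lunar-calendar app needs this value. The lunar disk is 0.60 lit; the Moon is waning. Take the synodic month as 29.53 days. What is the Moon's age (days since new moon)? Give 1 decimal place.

From f = (1 − cos θ)/2: cos θ = 1 − 2×0.60 = -0.200; arccos → 101.5°.
A waning Moon lies in 180°–360°, so θ = 360° − 101.5° = 258.5°.
At 360°/29.53 d per day, 258.5° corresponds to 21.20 days.

21.2 days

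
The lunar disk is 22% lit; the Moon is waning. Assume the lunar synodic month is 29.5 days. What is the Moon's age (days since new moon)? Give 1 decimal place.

From f = (1 − cos θ)/2: cos θ = 1 − 2×0.22 = 0.560; arccos → 55.9°.
Since the Moon is past full (waning), take the reflex angle: θ = 360° − 55.9° = 304.1°.
At 360°/29.5 d per day, 304.1° corresponds to 24.92 days.

24.9 days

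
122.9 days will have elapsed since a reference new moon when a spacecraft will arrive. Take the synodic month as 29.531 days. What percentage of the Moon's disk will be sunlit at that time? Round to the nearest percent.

122.9 d spans 4 complete synodic months (4 × 29.531 = 118.12 d) plus 4.78 d.
Elongation θ = 360° × 4.78/29.531 ≈ 58.2°.
With cos θ = 0.527, the lit fraction is (1 − 0.527)/2 ≈ 0.237, so 24%.

24%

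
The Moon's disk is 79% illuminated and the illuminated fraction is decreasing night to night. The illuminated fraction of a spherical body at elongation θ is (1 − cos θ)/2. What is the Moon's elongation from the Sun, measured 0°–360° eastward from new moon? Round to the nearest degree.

235°

From f = (1 − cos θ)/2: cos θ = 1 − 2×0.79 = -0.580; arccos → 125.5°.
Waning ⇒ past full, so θ = 360° − 125.5° = 234.5°.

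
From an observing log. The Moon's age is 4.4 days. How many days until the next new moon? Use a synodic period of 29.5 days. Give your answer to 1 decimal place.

25.1 days

One full lunation from the last new moon is 29.5 d; remaining = 29.5 − 4.4 = 25.100 d.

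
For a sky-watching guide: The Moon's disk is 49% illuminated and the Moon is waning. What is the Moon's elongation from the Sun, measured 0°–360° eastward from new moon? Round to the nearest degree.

cos θ = 1 − 2f = 0.020, giving a principal value of 88.9°.
Waning ⇒ past full, so θ = 360° − 88.9° = 271.1°.

271°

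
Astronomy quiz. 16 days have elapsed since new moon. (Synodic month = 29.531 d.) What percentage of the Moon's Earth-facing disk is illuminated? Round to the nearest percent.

98%

The Moon has covered 16/29.531 of its cycle, so θ ≈ 360° × 16/29.531 = 195.0°.
With cos θ = (-0.966), the lit fraction is (1 − (-0.966))/2 ≈ 0.983, so 98%.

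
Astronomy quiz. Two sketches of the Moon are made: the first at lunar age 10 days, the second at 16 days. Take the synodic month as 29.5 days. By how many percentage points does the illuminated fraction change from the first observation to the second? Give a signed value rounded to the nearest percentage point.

+22 percentage points

First observation: θ = 360°·10/29.5 = 122.0°, so f = 0.765.
Second observation: θ = 195.3°, f = 0.982.
Δf = 0.982 − 0.765 = +0.217, i.e. +22 pp.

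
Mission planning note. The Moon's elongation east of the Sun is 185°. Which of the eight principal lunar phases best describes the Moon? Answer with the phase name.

The full moon sector spans roughly 158°–202°; 185° falls inside it.

full moon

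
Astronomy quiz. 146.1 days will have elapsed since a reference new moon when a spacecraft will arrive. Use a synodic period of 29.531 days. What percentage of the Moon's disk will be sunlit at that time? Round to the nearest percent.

146.1 d spans 4 complete synodic months (4 × 29.531 = 118.12 d) plus 27.98 d.
The Moon has covered 27.98/29.531 of its cycle, so θ ≈ 360° × 27.98/29.531 = 341.0°.
cos 341.0° = 0.946, so f = (1 − 0.946)/2 = 0.027, so 3%.

3%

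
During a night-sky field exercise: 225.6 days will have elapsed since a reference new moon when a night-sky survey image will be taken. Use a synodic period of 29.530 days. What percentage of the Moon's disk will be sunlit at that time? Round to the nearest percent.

225.6 d spans 7 complete synodic months (7 × 29.530 = 206.71 d) plus 18.89 d.
The Moon has covered 18.89/29.530 of its cycle, so θ ≈ 360° × 18.89/29.530 = 230.3°.
Illuminated fraction = (1 − cos 230.3°)/2 = (1 − (-0.639))/2 ≈ 0.819, so 82%.

82%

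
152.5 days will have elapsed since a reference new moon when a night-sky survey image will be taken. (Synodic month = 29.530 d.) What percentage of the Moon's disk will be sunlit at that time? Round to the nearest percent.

24%

152.5/29.530 = 5.164 lunations, so 5 complete cycles and 4.85 d into the next.
Elongation θ = 360° × 4.85/29.530 ≈ 59.1°.
With cos θ = 0.513, the lit fraction is (1 − 0.513)/2 ≈ 0.243, so 24%.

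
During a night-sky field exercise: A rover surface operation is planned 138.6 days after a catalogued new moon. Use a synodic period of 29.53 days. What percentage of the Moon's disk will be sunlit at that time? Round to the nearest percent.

Reduce mod P: 138.6 − 4×29.53 = 20.48 d into the current lunation.
Elongation θ = 360° × 20.48/29.53 ≈ 249.7°.
With cos θ = (-0.347), the lit fraction is (1 − (-0.347))/2 ≈ 0.674, so 67%.

67%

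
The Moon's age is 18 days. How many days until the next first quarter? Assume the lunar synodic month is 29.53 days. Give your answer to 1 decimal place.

First quarter occurs at elongation 90°, i.e. at age 29.53 × 90/360 = 7.383 d.
Already past this cycle's first quarter; the next is at 7.383 + 29.53 = 36.913 d, so 36.913 − 18 = 18.913 days.

18.9 days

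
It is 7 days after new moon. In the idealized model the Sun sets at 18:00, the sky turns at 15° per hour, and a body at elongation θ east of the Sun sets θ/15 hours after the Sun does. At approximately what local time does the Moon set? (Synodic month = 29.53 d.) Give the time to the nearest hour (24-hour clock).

00:00

Phase angle: θ = 360°·(7 d)/(29.53 d) = 85.3°.
Delay after the Sun = 85.3° / (15°/h) ≈ 5.69 h.
18:00 + 5.69 h ≈ 23:41 → 00:00 to the nearest hour.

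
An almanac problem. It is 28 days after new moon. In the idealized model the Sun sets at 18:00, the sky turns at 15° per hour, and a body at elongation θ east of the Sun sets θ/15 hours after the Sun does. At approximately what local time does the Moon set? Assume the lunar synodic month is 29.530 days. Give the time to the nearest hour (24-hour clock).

17:00

The Moon has covered 28/29.530 of its cycle, so θ ≈ 360° × 28/29.530 = 341.3°.
Delay after the Sun = 341.3° / (15°/h) ≈ 22.76 h.
18:00 + 22.76 h ≈ 16:45 → 17:00 to the nearest hour.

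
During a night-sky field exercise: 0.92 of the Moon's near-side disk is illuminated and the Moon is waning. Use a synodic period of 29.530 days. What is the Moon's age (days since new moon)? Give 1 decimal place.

From f = (1 − cos θ)/2: cos θ = 1 − 2×0.92 = -0.840; arccos → 147.1°.
A waning Moon lies in 180°–360°, so θ = 360° − 147.1° = 212.9°.
That fraction of the synodic month is 212.9/360 × 29.530 d ≈ 17.46 d.

17.5 days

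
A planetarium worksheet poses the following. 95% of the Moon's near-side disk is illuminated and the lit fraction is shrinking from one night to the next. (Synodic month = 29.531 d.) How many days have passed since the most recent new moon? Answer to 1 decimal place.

16.9 days

cos θ = 1 − 2f = -0.900, giving a principal value of 154.2°.
Since the Moon is past full (waning), take the reflex angle: θ = 360° − 154.2° = 205.8°.
Age = 29.531 × 205.8°/360° ≈ 16.89 days.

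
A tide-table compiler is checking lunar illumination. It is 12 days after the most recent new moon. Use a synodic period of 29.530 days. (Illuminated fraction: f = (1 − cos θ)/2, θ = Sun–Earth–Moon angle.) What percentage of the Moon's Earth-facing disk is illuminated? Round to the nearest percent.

Phase angle: θ = 360°·(12 d)/(29.530 d) = 146.3°.
cos 146.3° = (-0.832), so f = (1 − (-0.832))/2 = 0.916, so 92%.

92%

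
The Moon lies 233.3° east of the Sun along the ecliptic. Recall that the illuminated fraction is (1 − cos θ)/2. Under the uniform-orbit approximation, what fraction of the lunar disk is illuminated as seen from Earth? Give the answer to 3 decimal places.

Half-versine of 233.3°: (1 − (-0.598))/2 = 0.799.

0.799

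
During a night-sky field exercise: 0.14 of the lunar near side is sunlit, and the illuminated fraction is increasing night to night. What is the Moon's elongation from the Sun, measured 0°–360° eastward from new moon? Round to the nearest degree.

44°

From f = (1 − cos θ)/2: cos θ = 1 − 2×0.14 = 0.720; arccos → 43.9°.
Waxing ⇒ before full, so θ = 43.9°.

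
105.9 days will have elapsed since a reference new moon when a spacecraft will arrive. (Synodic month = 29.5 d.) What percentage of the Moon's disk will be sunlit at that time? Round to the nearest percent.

92%

Reduce mod P: 105.9 − 3×29.5 = 17.40 d into the current lunation.
Phase angle: θ = 360°·(17.40 d)/(29.5 d) = 212.3°.
Illuminated fraction = (1 − cos 212.3°)/2 = (1 − (-0.845))/2 ≈ 0.922, so 92%.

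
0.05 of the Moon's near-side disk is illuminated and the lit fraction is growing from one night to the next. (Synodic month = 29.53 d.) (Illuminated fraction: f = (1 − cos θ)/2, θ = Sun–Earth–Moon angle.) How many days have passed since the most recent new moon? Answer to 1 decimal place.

cos θ = 1 − 2f = 0.900, giving a principal value of 25.8°.
The Moon is waxing (0°–180°), so θ = 25.8° directly.
Age = 29.53 × 25.8°/360° ≈ 2.12 days.

2.1 days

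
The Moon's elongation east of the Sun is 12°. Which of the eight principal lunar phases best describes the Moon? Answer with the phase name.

The new moon sector spans roughly -22°–22°; 12° falls inside it.

new moon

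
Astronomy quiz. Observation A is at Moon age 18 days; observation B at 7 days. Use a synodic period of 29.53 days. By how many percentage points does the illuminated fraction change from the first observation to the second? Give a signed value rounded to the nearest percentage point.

θ₁ = 360° × 18/29.53 = 219.4°, f₁ = (1 − cos θ₁)/2 = 0.886.
θ₂ = 360° × 7/29.53 = 85.3°, f₂ = (1 − cos θ₂)/2 = 0.459.
Change = f₂ − f₁ = -0.427 → -43 percentage points.

-43 percentage points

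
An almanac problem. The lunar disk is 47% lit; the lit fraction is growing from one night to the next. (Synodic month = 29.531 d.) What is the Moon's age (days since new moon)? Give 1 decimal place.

cos θ = 1 − 2f = 0.060, giving a principal value of 86.6°.
The Moon is waxing (0°–180°), so θ = 86.6° directly.
That fraction of the synodic month is 86.6/360 × 29.531 d ≈ 7.10 d.

7.1 days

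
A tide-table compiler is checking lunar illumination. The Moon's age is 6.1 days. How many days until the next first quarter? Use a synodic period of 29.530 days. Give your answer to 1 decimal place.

First quarter is 0.25 of the way through the cycle: age 0.25 × 29.530 = 7.383 d.
So 1.283 days remain (7.383 − 6.1).

1.3 days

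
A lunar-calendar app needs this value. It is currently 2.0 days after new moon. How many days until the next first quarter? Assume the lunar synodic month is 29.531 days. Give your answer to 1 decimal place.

5.4 days

First quarter is 0.25 of the way through the cycle: age 0.25 × 29.531 = 7.383 d.
So 5.383 days remain (7.383 − 2.0).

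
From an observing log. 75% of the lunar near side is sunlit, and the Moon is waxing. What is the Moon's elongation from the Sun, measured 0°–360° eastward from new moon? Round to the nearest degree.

120°

cos θ = 1 − 2f = -0.500, giving a principal value of 120.0°.
Waxing ⇒ before full, so θ = 120.0°.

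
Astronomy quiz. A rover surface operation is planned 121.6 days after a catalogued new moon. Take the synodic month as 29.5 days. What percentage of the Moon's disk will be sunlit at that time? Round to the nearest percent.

14%

121.6 d spans 4 complete synodic months (4 × 29.5 = 118.00 d) plus 3.60 d.
Elongation θ = 360° × 3.60/29.5 ≈ 43.9°.
Illuminated fraction = (1 − cos 43.9°)/2 = (1 − 0.720)/2 ≈ 0.140, so 14%.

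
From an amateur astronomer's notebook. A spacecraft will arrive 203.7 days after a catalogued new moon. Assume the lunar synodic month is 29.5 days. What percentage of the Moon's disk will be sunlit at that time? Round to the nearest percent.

9%

Reduce mod P: 203.7 − 6×29.5 = 26.70 d into the current lunation.
The Moon has covered 26.70/29.5 of its cycle, so θ ≈ 360° × 26.70/29.5 = 325.8°.
Illuminated fraction = (1 − cos 325.8°)/2 = (1 − 0.827)/2 ≈ 0.086, so 9%.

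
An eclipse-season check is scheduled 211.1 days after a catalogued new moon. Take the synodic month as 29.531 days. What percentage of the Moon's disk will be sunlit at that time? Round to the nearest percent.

211.1 d spans 7 complete synodic months (7 × 29.531 = 206.72 d) plus 4.38 d.
Phase angle: θ = 360°·(4.38 d)/(29.531 d) = 53.4°.
With cos θ = 0.596, the lit fraction is (1 − 0.596)/2 ≈ 0.202, so 20%.

20%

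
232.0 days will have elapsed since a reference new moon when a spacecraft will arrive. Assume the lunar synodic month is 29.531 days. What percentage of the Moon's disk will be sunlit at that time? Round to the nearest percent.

232.0/29.531 = 7.856 lunations, so 7 complete cycles and 25.28 d into the next.
The Moon has covered 25.28/29.531 of its cycle, so θ ≈ 360° × 25.28/29.531 = 308.2°.
Illuminated fraction = (1 − cos 308.2°)/2 = (1 − 0.619)/2 ≈ 0.191, so 19%.

19%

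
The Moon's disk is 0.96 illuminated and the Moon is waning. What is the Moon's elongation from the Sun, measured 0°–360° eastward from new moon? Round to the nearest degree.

Invert f = (1 − cos θ)/2 to get cos θ = 1 − 2(0.96) = -0.920, hence θ₀ = arccos -0.920 = 156.9°.
Waning ⇒ past full, so θ = 360° − 156.9° = 203.1°.

203°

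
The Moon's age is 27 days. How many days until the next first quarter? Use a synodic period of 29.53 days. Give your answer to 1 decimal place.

First quarter occurs at elongation 90°, i.e. at age 29.53 × 90/360 = 7.383 d.
This lunation's first quarter (7.383 d) has passed, so add one period: 36.913 − 27 = 9.913 days.

9.9 days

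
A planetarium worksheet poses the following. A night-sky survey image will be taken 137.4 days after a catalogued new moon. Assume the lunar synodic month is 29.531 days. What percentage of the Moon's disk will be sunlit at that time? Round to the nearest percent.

Reduce mod P: 137.4 − 4×29.531 = 19.28 d into the current lunation.
The Moon has covered 19.28/29.531 of its cycle, so θ ≈ 360° × 19.28/29.531 = 235.0°.
Illuminated fraction = (1 − cos 235.0°)/2 = (1 − (-0.574))/2 ≈ 0.787, so 79%.

79%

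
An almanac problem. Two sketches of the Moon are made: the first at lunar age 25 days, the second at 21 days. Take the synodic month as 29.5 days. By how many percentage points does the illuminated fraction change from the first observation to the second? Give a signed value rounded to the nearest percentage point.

θ₁ = 360° × 25/29.5 = 305.1°, f₁ = (1 − cos θ₁)/2 = 0.213.
θ₂ = 360° × 21/29.5 = 256.3°, f₂ = (1 − cos θ₂)/2 = 0.619.
Change = f₂ − f₁ = +0.406 → +41 percentage points.

+41 percentage points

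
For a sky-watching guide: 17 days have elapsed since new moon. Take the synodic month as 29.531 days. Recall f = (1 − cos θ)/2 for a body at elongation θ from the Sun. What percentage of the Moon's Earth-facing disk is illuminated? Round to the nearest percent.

94%

The Moon has covered 17/29.531 of its cycle, so θ ≈ 360° × 17/29.531 = 207.2°.
cos 207.2° = (-0.889), so f = (1 − (-0.889))/2 = 0.945, so 94%.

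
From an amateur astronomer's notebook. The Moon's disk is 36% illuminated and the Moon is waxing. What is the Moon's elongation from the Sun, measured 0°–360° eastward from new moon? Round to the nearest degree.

74°

cos θ = 1 − 2f = 0.280, giving a principal value of 73.7°.
Waxing ⇒ before full, so θ = 73.7°.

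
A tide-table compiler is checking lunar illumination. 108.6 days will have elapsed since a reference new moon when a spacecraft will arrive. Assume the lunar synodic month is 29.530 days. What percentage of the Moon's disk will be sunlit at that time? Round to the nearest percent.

108.6/29.530 = 3.678 lunations, so 3 complete cycles and 20.01 d into the next.
Elongation θ = 360° × 20.01/29.530 ≈ 243.9°.
With cos θ = (-0.439), the lit fraction is (1 − (-0.439))/2 ≈ 0.720, so 72%.

72%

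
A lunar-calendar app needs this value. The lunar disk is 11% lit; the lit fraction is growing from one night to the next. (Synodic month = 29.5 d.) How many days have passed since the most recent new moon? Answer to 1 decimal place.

3.2 days

cos θ = 1 − 2f = 0.780, giving a principal value of 38.7°.
The Moon is waxing (0°–180°), so θ = 38.7° directly.
That fraction of the synodic month is 38.7/360 × 29.5 d ≈ 3.17 d.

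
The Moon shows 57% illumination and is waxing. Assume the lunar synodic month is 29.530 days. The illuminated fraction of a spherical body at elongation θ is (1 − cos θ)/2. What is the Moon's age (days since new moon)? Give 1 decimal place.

From f = (1 − cos θ)/2: cos θ = 1 − 2×0.57 = -0.140; arccos → 98.0°.
Waxing ⇒ before full, so θ = 98.0°.
That fraction of the synodic month is 98.0/360 × 29.530 d ≈ 8.04 d.

8.0 days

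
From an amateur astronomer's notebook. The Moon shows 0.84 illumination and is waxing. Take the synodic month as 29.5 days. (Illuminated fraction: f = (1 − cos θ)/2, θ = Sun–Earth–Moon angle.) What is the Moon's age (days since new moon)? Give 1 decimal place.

10.9 days

Invert f = (1 − cos θ)/2 to get cos θ = 1 − 2(0.84) = -0.680, hence θ₀ = arccos -0.680 = 132.8°.
Before full moon the principal value applies: θ = 132.8°.
At 360°/29.5 d per day, 132.8° corresponds to 10.89 days.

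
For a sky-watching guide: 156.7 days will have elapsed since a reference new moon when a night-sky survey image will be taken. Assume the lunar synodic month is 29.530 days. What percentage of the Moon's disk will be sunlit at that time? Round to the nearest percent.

67%

Reduce mod P: 156.7 − 5×29.530 = 9.05 d into the current lunation.
The Moon has covered 9.05/29.530 of its cycle, so θ ≈ 360° × 9.05/29.530 = 110.3°.
cos 110.3° = (-0.347), so f = (1 − (-0.347))/2 = 0.674, so 67%.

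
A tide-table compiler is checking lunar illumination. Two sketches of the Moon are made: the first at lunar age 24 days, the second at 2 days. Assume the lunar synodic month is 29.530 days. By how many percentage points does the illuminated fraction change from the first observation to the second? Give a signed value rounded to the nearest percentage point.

θ₁ = 360° × 24/29.530 = 292.6°, f₁ = (1 − cos θ₁)/2 = 0.308.
θ₂ = 360° × 2/29.530 = 24.4°, f₂ = (1 − cos θ₂)/2 = 0.045.
Change = f₂ − f₁ = -0.263 → -26 percentage points.

-26 pp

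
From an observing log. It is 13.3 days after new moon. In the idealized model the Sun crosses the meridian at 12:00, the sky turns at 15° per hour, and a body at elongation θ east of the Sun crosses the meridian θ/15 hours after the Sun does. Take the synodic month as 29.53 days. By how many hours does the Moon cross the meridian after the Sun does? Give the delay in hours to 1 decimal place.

10.8 h

The Moon has covered 13.3/29.53 of its cycle, so θ ≈ 360° × 13.3/29.53 = 162.1°.
At 15° of sky rotation per hour, 162.1° corresponds to a 10.81 h lag.
So the Moon crosses the meridian 10.81 h after the Sun.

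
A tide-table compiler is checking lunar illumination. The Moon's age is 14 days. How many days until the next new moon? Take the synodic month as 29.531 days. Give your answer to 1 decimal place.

15.5 days

One full lunation from the last new moon is 29.531 d; remaining = 29.531 − 14 = 15.531 d.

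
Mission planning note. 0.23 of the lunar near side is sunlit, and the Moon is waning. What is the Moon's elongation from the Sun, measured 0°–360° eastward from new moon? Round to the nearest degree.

From f = (1 − cos θ)/2: cos θ = 1 − 2×0.23 = 0.540; arccos → 57.3°.
Since the Moon is past full (waning), take the reflex angle: θ = 360° − 57.3° = 302.7°.

303°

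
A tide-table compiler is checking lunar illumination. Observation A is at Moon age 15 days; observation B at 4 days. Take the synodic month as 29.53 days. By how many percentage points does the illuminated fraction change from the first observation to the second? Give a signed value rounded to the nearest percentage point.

First observation: θ = 360°·15/29.53 = 182.9°, so f = 0.999.
Second observation: θ = 48.8°, f = 0.170.
Δf = 0.170 − 0.999 = -0.829, i.e. -83 pp.

-83 percentage points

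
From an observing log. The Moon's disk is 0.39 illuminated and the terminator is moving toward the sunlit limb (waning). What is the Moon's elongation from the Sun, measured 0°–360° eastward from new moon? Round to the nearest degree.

From f = (1 − cos θ)/2: cos θ = 1 − 2×0.39 = 0.220; arccos → 77.3°.
Since the Moon is past full (waning), take the reflex angle: θ = 360° − 77.3° = 282.7°.

283°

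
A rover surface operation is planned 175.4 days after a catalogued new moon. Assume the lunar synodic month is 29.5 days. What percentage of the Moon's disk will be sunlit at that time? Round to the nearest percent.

3%

Reduce mod P: 175.4 − 5×29.5 = 27.90 d into the current lunation.
Elongation θ = 360° × 27.90/29.5 ≈ 340.5°.
With cos θ = 0.942, the lit fraction is (1 − 0.942)/2 ≈ 0.029, so 3%.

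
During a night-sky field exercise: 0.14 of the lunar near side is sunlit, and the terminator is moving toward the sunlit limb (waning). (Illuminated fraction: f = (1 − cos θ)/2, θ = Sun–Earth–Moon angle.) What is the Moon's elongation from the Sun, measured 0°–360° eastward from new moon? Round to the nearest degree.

316°

Invert f = (1 − cos θ)/2 to get cos θ = 1 − 2(0.14) = 0.720, hence θ₀ = arccos 0.720 = 43.9°.
Waning ⇒ past full, so θ = 360° − 43.9° = 316.1°.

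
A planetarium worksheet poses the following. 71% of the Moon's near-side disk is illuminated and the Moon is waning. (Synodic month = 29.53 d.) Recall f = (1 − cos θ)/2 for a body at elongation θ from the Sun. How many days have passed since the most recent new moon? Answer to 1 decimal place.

From f = (1 − cos θ)/2: cos θ = 1 − 2×0.71 = -0.420; arccos → 114.8°.
Waning ⇒ past full, so θ = 360° − 114.8° = 245.2°.
That fraction of the synodic month is 245.2/360 × 29.53 d ≈ 20.11 d.

20.1 days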